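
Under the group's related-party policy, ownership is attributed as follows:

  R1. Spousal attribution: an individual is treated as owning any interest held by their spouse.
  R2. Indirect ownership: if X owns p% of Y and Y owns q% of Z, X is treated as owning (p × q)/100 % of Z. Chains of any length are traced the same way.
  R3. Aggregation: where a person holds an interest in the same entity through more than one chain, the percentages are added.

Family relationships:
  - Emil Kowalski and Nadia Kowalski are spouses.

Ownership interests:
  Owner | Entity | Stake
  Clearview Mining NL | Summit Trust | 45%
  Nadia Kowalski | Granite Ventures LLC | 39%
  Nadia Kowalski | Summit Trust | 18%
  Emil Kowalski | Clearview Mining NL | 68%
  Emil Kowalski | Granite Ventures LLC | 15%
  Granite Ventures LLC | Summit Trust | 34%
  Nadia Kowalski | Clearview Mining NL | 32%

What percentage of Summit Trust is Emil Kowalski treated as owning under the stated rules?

81.36%

By spousal attribution (R1), Emil Kowalski is treated as also owning Nadia Kowalski's interest in Granite Ventures LLC, giving 15% + 39% = 54%.
By spousal attribution (R1), Emil Kowalski is treated as also owning Nadia Kowalski's interest in Clearview Mining NL, giving 68% + 32% = 100%.
By spousal attribution (R1), Emil Kowalski is treated as owning Nadia Kowalski's 18% interest in Summit Trust.
Chain via Granite Ventures LLC (R2): 54% × 34% = 18.36% of Summit Trust.
Chain via Clearview Mining NL (R2): 100% × 45% = 45% of Summit Trust.
Direct interest in Summit Trust: 18%.
Aggregating (R3): 18.36% + 45% + 18% = 81.36%.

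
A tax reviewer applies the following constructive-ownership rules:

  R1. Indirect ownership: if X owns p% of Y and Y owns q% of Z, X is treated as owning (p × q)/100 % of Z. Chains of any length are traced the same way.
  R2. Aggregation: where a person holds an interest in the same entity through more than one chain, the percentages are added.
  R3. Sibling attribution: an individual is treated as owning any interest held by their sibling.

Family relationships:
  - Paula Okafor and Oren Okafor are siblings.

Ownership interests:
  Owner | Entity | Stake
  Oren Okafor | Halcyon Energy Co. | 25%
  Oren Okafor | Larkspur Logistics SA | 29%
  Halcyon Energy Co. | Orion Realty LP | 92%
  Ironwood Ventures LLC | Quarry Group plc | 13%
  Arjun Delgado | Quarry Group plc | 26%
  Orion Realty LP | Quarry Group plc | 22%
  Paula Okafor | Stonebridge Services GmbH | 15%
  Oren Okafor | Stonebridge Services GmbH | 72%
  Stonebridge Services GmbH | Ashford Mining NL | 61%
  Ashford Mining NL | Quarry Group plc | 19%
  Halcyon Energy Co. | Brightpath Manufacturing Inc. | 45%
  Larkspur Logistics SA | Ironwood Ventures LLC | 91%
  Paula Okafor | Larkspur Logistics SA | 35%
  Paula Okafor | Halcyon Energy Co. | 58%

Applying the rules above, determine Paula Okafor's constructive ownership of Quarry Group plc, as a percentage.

34.4537%

By sibling attribution (R3), Paula Okafor is treated as also owning Oren Okafor's interest in Stonebridge Services GmbH, giving 15% + 72% = 87%.
By sibling attribution (R3), Paula Okafor is treated as also owning Oren Okafor's interest in Larkspur Logistics SA, giving 35% + 29% = 64%.
By sibling attribution (R3), Paula Okafor is treated as also owning Oren Okafor's interest in Halcyon Energy Co, giving 58% + 25% = 83%.
Chain via Stonebridge Services GmbH → Ashford Mining NL (R1): 87% × 61% × 19% = 10.0833% of Quarry Group plc.
Chain via Larkspur Logistics SA → Ironwood Ventures LLC (R1): 64% × 91% × 13% = 7.5712% of Quarry Group plc.
Chain via Halcyon Energy Co. → Orion Realty LP (R1): 83% × 92% × 22% = 16.7992% of Quarry Group plc.
Aggregating (R2): 10.0833% + 7.5712% + 16.7992% = 34.4537%.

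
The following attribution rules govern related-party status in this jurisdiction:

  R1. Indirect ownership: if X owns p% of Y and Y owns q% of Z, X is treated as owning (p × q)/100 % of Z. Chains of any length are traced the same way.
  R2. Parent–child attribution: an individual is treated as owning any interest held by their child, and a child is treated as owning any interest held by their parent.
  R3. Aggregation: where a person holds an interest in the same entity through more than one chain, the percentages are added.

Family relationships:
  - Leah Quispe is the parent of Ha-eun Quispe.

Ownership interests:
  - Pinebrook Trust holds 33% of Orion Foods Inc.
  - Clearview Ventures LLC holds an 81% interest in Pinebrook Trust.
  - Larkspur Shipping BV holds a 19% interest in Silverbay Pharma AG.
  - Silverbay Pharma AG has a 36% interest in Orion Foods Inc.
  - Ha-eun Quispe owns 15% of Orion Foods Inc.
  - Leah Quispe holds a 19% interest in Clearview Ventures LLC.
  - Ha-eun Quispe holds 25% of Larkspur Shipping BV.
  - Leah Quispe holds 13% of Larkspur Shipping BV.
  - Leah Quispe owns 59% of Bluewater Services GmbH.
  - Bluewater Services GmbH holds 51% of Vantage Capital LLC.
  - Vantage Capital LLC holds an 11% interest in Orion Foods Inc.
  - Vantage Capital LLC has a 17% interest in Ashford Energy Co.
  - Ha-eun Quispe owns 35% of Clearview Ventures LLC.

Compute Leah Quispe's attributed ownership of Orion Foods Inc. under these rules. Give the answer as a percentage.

35.3433%

By parent–child attribution (R2), Leah Quispe is treated as also owning Ha-eun Quispe's interest in Larkspur Shipping BV, giving 13% + 25% = 38%.
By parent–child attribution (R2), Leah Quispe is treated as also owning Ha-eun Quispe's interest in Clearview Ventures LLC, giving 19% + 35% = 54%.
By parent–child attribution (R2), Leah Quispe is treated as owning Ha-eun Quispe's 15% interest in Orion Foods Inc.
Chain via Bluewater Services GmbH → Vantage Capital LLC (R1): 59% × 51% × 11% = 3.3099% of Orion Foods Inc.
Chain via Larkspur Shipping BV → Silverbay Pharma AG (R1): 38% × 19% × 36% = 2.5992% of Orion Foods Inc.
Chain via Clearview Ventures LLC → Pinebrook Trust (R1): 54% × 81% × 33% = 14.4342% of Orion Foods Inc.
Direct interest in Orion Foods Inc: 15%.
Aggregating (R3): 3.3099% + 2.5992% + 14.4342% + 15% = 35.3433%.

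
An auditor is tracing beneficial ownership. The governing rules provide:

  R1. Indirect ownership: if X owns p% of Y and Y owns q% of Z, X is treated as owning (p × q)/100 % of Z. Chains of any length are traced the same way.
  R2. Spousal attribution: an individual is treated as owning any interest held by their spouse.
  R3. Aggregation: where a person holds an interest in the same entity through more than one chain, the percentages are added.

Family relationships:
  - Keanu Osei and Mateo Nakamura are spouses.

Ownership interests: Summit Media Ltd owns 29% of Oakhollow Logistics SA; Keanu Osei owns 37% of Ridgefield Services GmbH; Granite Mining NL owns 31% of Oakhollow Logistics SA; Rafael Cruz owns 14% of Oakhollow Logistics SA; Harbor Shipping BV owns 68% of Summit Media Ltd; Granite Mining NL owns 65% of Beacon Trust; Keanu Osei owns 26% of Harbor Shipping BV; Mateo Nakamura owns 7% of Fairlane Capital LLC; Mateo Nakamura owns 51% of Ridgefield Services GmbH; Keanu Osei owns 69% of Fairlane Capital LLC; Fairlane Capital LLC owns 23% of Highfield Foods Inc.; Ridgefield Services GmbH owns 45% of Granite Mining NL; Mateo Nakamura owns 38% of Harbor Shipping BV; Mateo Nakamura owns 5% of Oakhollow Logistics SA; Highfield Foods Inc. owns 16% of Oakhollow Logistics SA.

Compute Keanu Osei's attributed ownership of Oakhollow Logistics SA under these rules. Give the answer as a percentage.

32.6936%

By spousal attribution (R2), Keanu Osei is treated as also owning Mateo Nakamura's interest in Harbor Shipping BV, giving 26% + 38% = 64%.
By spousal attribution (R2), Keanu Osei is treated as also owning Mateo Nakamura's interest in Fairlane Capital LLC, giving 69% + 7% = 76%.
By spousal attribution (R2), Keanu Osei is treated as also owning Mateo Nakamura's interest in Ridgefield Services GmbH, giving 37% + 51% = 88%.
By spousal attribution (R2), Keanu Osei is treated as owning Mateo Nakamura's 5% interest in Oakhollow Logistics SA.
Chain via Harbor Shipping BV → Summit Media Ltd (R1): 64% × 68% × 29% = 12.6208% of Oakhollow Logistics SA.
Chain via Fairlane Capital LLC → Highfield Foods Inc. (R1): 76% × 23% × 16% = 2.7968% of Oakhollow Logistics SA.
Chain via Ridgefield Services GmbH → Granite Mining NL (R1): 88% × 45% × 31% = 12.276% of Oakhollow Logistics SA.
Direct interest in Oakhollow Logistics SA: 5%.
Aggregating (R3): 12.6208% + 2.7968% + 12.276% + 5% = 32.6936%.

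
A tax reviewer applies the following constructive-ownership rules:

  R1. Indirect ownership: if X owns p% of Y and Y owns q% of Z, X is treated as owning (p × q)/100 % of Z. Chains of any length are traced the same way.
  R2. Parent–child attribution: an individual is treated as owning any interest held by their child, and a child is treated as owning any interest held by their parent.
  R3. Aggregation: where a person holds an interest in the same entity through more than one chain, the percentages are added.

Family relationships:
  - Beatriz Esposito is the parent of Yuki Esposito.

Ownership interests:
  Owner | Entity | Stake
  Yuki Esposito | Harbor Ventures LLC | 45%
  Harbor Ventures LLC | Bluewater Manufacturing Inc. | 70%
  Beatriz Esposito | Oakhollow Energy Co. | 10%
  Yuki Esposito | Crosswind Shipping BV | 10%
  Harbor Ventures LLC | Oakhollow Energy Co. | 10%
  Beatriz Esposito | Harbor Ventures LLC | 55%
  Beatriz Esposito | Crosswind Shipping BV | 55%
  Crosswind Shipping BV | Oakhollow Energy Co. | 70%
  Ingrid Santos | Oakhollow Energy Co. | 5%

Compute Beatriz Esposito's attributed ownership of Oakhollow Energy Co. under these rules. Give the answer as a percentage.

By parent–child attribution (R2), Beatriz Esposito is treated as also owning Yuki Esposito's interest in Harbor Ventures LLC, giving 55% + 45% = 100%.
By parent–child attribution (R2), Beatriz Esposito is treated as also owning Yuki Esposito's interest in Crosswind Shipping BV, giving 55% + 10% = 65%.
Chain via Harbor Ventures LLC (R1): 100% × 10% = 10% of Oakhollow Energy Co.
Chain via Crosswind Shipping BV (R1): 65% × 70% = 45.5% of Oakhollow Energy Co.
Direct interest in Oakhollow Energy Co: 10%.
Aggregating (R3): 10% + 45.5% + 10% = 65.5%.

65.5%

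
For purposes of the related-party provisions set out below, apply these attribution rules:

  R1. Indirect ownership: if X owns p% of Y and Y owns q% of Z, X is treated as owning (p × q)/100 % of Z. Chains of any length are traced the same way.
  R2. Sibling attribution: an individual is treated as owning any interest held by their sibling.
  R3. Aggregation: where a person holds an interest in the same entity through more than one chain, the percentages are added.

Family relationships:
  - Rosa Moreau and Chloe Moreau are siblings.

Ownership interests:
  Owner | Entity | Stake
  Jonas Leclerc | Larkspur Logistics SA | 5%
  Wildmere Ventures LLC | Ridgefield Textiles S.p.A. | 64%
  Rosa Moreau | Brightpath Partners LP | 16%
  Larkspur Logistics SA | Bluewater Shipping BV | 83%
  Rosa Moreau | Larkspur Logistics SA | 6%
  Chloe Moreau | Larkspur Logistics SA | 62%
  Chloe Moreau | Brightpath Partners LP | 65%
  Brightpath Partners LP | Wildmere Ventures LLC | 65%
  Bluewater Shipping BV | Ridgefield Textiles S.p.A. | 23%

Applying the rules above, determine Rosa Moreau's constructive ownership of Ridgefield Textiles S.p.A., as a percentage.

46.6772%

By sibling attribution (R2), Rosa Moreau is treated as also owning Chloe Moreau's interest in Larkspur Logistics SA, giving 6% + 62% = 68%.
By sibling attribution (R2), Rosa Moreau is treated as also owning Chloe Moreau's interest in Brightpath Partners LP, giving 16% + 65% = 81%.
Chain via Larkspur Logistics SA → Bluewater Shipping BV (R1): 68% × 83% × 23% = 12.9812% of Ridgefield Textiles S.p.A.
Chain via Brightpath Partners LP → Wildmere Ventures LLC (R1): 81% × 65% × 64% = 33.696% of Ridgefield Textiles S.p.A.
Aggregating (R3): 12.9812% + 33.696% = 46.6772%.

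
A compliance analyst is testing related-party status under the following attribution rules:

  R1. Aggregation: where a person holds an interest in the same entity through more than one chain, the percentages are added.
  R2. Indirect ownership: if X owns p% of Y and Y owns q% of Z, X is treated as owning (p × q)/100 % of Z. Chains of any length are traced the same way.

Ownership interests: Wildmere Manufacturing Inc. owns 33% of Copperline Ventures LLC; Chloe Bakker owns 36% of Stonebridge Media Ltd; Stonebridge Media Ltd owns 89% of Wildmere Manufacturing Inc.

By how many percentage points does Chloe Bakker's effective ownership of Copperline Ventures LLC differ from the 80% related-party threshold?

69.4268

Chain via Stonebridge Media Ltd → Wildmere Manufacturing Inc. (R2): 36% × 89% × 33% = 10.5732% of Copperline Ventures LLC.
10.5732% falls short of the 80% threshold by 69.4268 percentage points.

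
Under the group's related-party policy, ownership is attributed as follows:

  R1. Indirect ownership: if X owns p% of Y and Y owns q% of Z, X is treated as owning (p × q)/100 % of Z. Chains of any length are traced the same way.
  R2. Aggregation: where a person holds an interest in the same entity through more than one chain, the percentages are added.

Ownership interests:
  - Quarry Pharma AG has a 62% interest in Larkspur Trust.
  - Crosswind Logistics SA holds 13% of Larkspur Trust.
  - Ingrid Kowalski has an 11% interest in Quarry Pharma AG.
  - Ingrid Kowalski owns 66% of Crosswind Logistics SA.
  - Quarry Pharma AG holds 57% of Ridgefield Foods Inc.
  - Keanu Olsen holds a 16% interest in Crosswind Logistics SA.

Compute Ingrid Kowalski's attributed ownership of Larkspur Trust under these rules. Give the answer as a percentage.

15.4%

Chain via Crosswind Logistics SA (R1): 66% × 13% = 8.58% of Larkspur Trust.
Chain via Quarry Pharma AG (R1): 11% × 62% = 6.82% of Larkspur Trust.
Aggregating (R2): 8.58% + 6.82% = 15.4%.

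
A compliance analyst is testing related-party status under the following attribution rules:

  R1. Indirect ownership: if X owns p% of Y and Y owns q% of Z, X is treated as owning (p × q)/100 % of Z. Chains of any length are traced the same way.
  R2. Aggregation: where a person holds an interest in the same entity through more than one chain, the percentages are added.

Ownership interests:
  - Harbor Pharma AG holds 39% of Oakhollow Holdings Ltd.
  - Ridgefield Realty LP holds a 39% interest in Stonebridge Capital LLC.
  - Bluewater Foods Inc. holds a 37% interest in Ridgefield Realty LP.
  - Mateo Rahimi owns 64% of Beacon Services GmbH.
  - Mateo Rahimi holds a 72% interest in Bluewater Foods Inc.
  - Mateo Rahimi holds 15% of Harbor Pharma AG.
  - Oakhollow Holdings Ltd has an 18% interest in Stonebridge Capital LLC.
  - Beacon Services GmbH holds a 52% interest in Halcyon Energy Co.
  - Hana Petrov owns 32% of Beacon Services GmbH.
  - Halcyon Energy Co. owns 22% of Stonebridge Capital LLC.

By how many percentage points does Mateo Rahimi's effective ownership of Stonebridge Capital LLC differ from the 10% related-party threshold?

Chain via Bluewater Foods Inc. → Ridgefield Realty LP (R1): 72% × 37% × 39% = 10.3896% of Stonebridge Capital LLC.
Chain via Beacon Services GmbH → Halcyon Energy Co. (R1): 64% × 52% × 22% = 7.3216% of Stonebridge Capital LLC.
Chain via Harbor Pharma AG → Oakhollow Holdings Ltd (R1): 15% × 39% × 18% = 1.053% of Stonebridge Capital LLC.
Aggregating (R2): 10.3896% + 7.3216% + 1.053% = 18.7642%.
18.7642% exceeds the 10% threshold by 8.7642 percentage points.

8.7642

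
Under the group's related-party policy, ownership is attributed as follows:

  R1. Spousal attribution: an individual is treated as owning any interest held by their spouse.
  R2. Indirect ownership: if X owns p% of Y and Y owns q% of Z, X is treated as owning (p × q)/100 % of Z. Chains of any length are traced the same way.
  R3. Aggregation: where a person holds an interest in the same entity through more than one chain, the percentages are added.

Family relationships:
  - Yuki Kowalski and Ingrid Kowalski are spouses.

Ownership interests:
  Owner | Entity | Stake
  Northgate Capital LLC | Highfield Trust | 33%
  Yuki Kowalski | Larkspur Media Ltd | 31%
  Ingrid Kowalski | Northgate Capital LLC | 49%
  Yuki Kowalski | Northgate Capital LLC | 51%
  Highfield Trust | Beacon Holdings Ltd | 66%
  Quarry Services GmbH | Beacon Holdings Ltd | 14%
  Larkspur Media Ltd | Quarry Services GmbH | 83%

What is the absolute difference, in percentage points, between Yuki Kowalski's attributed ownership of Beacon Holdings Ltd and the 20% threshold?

5.3822

By spousal attribution (R1), Yuki Kowalski is treated as also owning Ingrid Kowalski's interest in Northgate Capital LLC, giving 51% + 49% = 100%.
Chain via Larkspur Media Ltd → Quarry Services GmbH (R2): 31% × 83% × 14% = 3.6022% of Beacon Holdings Ltd.
Chain via Northgate Capital LLC → Highfield Trust (R2): 100% × 33% × 66% = 21.78% of Beacon Holdings Ltd.
Aggregating (R3): 3.6022% + 21.78% = 25.3822%.
25.3822% exceeds the 20% threshold by 5.3822 percentage points.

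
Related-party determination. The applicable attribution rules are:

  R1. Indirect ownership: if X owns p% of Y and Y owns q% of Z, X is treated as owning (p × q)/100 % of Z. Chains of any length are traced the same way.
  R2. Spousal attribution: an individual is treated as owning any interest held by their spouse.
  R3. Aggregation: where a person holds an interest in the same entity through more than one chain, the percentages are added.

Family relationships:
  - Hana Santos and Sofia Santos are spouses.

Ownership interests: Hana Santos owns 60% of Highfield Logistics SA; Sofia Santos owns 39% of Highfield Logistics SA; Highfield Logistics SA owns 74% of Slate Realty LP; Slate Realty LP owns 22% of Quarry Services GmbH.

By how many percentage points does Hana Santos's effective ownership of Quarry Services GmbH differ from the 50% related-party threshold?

33.8828

By spousal attribution (R2), Hana Santos is treated as also owning Sofia Santos's interest in Highfield Logistics SA, giving 60% + 39% = 99%.
Chain via Highfield Logistics SA → Slate Realty LP (R1): 99% × 74% × 22% = 16.1172% of Quarry Services GmbH.
16.1172% falls short of the 50% threshold by 33.8828 percentage points.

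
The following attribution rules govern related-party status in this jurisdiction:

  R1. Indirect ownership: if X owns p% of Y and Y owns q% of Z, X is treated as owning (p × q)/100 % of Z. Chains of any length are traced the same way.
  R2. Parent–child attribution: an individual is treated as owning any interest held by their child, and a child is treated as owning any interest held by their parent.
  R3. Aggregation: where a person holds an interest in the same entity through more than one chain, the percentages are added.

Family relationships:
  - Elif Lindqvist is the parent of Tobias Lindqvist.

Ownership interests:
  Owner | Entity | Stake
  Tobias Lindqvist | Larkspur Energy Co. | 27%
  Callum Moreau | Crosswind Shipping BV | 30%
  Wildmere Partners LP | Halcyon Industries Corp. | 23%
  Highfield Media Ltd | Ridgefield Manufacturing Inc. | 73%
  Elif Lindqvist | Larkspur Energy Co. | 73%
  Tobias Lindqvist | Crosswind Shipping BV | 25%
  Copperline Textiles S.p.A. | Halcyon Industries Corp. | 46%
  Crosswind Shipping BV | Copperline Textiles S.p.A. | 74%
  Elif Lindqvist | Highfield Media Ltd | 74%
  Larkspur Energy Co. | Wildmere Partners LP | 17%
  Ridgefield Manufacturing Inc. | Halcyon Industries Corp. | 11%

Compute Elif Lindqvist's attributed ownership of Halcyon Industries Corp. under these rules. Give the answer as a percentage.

By parent–child attribution (R2), Elif Lindqvist is treated as also owning Tobias Lindqvist's interest in Larkspur Energy Co, giving 73% + 27% = 100%.
By parent–child attribution (R2), Elif Lindqvist is treated as owning Tobias Lindqvist's 25% interest in Crosswind Shipping BV.
Chain via Highfield Media Ltd → Ridgefield Manufacturing Inc. (R1): 74% × 73% × 11% = 5.9422% of Halcyon Industries Corp.
Chain via Larkspur Energy Co. → Wildmere Partners LP (R1): 100% × 17% × 23% = 3.91% of Halcyon Industries Corp.
Chain via Crosswind Shipping BV → Copperline Textiles S.p.A. (R1): 25% × 74% × 46% = 8.51% of Halcyon Industries Corp.
Aggregating (R3): 5.9422% + 3.91% + 8.51% = 18.3622%.

18.3622%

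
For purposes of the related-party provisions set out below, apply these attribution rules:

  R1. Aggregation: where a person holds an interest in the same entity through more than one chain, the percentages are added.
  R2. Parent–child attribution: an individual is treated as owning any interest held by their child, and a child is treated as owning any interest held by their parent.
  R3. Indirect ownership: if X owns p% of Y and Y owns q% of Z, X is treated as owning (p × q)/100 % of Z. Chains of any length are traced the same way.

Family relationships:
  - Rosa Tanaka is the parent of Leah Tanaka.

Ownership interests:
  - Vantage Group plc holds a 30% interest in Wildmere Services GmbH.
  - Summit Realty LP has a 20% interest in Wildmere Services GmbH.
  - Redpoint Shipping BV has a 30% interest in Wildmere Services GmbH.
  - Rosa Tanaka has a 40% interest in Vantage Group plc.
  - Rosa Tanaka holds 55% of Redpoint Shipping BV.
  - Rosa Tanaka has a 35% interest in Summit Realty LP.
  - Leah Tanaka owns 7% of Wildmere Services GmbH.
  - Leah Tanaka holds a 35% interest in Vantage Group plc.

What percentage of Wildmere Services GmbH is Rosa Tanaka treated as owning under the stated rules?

By parent–child attribution (R2), Rosa Tanaka is treated as also owning Leah Tanaka's interest in Vantage Group plc, giving 40% + 35% = 75%.
By parent–child attribution (R2), Rosa Tanaka is treated as owning Leah Tanaka's 7% interest in Wildmere Services GmbH.
Chain via Summit Realty LP (R3): 35% × 20% = 7% of Wildmere Services GmbH.
Chain via Redpoint Shipping BV (R3): 55% × 30% = 16.5% of Wildmere Services GmbH.
Chain via Vantage Group plc (R3): 75% × 30% = 22.5% of Wildmere Services GmbH.
Direct interest in Wildmere Services GmbH: 7%.
Aggregating (R1): 7% + 16.5% + 22.5% + 7% = 53%.

53%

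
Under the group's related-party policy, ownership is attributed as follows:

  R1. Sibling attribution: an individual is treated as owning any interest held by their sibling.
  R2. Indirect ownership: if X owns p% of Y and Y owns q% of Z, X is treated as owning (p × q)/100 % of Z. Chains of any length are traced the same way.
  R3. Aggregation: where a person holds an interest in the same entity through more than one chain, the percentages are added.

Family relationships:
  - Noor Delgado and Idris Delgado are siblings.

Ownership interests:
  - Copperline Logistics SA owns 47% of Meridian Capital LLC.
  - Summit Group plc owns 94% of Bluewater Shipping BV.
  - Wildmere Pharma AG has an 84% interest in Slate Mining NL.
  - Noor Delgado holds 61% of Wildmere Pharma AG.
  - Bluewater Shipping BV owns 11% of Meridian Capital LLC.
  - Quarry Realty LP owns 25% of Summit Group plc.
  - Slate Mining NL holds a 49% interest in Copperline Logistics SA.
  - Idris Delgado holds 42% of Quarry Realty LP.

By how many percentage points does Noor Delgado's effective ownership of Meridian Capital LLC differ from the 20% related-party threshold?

7.113728

By sibling attribution (R1), Noor Delgado is treated as owning Idris Delgado's 42% interest in Quarry Realty LP.
Chain via Wildmere Pharma AG → Slate Mining NL → Copperline Logistics SA (R2): 61% × 84% × 49% × 47% = 11.800572% of Meridian Capital LLC.
Chain via Quarry Realty LP → Summit Group plc → Bluewater Shipping BV (R2): 42% × 25% × 94% × 11% = 1.0857% of Meridian Capital LLC.
Aggregating (R3): 11.800572% + 1.0857% = 12.886272%.
12.886272% falls short of the 20% threshold by 7.113728 percentage points.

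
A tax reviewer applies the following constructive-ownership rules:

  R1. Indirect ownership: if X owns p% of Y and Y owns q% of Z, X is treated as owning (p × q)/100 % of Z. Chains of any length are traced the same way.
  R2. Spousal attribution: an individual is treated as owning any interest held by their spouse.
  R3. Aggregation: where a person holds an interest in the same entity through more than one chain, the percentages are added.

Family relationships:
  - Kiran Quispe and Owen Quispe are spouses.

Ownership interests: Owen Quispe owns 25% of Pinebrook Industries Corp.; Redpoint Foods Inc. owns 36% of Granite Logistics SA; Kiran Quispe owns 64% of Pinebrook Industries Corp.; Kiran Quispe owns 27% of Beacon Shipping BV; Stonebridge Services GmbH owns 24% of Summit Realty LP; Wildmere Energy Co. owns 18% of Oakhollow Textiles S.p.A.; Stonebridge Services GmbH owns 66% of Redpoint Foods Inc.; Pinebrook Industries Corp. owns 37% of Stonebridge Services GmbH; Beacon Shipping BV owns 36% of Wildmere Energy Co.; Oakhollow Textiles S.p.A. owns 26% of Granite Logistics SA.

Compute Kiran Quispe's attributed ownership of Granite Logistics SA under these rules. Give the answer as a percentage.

By spousal attribution (R2), Kiran Quispe is treated as also owning Owen Quispe's interest in Pinebrook Industries Corp, giving 64% + 25% = 89%.
Chain via Beacon Shipping BV → Wildmere Energy Co. → Oakhollow Textiles S.p.A. (R1): 27% × 36% × 18% × 26% = 0.454896% of Granite Logistics SA.
Chain via Pinebrook Industries Corp. → Stonebridge Services GmbH → Redpoint Foods Inc. (R1): 89% × 37% × 66% × 36% = 7.824168% of Granite Logistics SA.
Aggregating (R3): 0.454896% + 7.824168% = 8.279064%.

8.279064%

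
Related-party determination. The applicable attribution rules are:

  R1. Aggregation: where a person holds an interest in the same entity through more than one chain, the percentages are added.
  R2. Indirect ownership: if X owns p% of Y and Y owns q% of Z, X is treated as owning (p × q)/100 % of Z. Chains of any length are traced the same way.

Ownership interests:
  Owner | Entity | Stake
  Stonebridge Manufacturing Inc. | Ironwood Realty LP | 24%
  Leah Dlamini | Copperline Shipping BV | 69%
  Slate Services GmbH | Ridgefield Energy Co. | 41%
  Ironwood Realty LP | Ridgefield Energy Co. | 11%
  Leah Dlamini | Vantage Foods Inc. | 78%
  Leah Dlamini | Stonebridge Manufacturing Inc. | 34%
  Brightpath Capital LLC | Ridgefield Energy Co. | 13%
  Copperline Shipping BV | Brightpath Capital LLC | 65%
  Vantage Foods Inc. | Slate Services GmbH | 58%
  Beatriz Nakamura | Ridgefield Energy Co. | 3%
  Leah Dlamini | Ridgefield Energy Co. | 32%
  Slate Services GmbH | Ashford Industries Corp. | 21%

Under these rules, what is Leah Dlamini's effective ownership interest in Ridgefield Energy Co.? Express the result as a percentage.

Chain via Stonebridge Manufacturing Inc. → Ironwood Realty LP (R2): 34% × 24% × 11% = 0.8976% of Ridgefield Energy Co.
Chain via Copperline Shipping BV → Brightpath Capital LLC (R2): 69% × 65% × 13% = 5.8305% of Ridgefield Energy Co.
Chain via Vantage Foods Inc. → Slate Services GmbH (R2): 78% × 58% × 41% = 18.5484% of Ridgefield Energy Co.
Direct interest in Ridgefield Energy Co: 32%.
Aggregating (R1): 0.8976% + 5.8305% + 18.5484% + 32% = 57.2765%.

57.2765%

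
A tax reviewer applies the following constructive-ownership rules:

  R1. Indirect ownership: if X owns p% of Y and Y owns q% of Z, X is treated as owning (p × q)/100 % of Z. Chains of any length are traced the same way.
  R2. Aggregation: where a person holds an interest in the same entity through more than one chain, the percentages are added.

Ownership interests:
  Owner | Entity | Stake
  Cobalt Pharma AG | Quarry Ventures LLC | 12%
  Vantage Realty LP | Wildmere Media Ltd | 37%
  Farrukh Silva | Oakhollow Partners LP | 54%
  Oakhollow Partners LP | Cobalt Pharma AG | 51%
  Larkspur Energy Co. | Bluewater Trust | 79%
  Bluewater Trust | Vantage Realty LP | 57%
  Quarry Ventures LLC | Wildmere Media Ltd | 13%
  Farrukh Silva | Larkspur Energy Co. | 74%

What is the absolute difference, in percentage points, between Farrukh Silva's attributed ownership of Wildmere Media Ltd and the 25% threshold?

Chain via Oakhollow Partners LP → Cobalt Pharma AG → Quarry Ventures LLC (R1): 54% × 51% × 12% × 13% = 0.429624% of Wildmere Media Ltd.
Chain via Larkspur Energy Co. → Bluewater Trust → Vantage Realty LP (R1): 74% × 79% × 57% × 37% = 12.329214% of Wildmere Media Ltd.
Aggregating (R2): 0.429624% + 12.329214% = 12.758838%.
12.758838% falls short of the 25% threshold by 12.241162 percentage points.

12.241162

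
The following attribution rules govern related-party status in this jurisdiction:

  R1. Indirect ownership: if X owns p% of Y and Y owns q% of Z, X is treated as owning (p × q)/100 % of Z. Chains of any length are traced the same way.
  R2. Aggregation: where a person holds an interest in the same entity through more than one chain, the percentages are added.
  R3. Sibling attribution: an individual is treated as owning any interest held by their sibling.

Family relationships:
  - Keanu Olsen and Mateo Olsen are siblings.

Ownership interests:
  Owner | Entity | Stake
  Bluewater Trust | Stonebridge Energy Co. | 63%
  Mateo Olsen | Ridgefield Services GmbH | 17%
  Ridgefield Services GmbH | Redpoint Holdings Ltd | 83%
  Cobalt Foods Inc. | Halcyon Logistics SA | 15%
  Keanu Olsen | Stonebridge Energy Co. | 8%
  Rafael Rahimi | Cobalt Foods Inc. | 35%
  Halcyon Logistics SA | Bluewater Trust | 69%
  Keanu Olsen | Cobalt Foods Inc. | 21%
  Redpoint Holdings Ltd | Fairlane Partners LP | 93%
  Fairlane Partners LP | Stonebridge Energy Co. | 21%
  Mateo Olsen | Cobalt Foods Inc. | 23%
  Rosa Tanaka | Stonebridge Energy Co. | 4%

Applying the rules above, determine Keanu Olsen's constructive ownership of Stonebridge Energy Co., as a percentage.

By sibling attribution (R3), Keanu Olsen is treated as also owning Mateo Olsen's interest in Cobalt Foods Inc, giving 21% + 23% = 44%.
By sibling attribution (R3), Keanu Olsen is treated as owning Mateo Olsen's 17% interest in Ridgefield Services GmbH.
Chain via Cobalt Foods Inc. → Halcyon Logistics SA → Bluewater Trust (R1): 44% × 15% × 69% × 63% = 2.86902% of Stonebridge Energy Co.
Direct interest in Stonebridge Energy Co: 8%.
Chain via Ridgefield Services GmbH → Redpoint Holdings Ltd → Fairlane Partners LP (R1): 17% × 83% × 93% × 21% = 2.755683% of Stonebridge Energy Co.
Aggregating (R2): 2.86902% + 8% + 2.755683% = 13.624703%.

13.624703%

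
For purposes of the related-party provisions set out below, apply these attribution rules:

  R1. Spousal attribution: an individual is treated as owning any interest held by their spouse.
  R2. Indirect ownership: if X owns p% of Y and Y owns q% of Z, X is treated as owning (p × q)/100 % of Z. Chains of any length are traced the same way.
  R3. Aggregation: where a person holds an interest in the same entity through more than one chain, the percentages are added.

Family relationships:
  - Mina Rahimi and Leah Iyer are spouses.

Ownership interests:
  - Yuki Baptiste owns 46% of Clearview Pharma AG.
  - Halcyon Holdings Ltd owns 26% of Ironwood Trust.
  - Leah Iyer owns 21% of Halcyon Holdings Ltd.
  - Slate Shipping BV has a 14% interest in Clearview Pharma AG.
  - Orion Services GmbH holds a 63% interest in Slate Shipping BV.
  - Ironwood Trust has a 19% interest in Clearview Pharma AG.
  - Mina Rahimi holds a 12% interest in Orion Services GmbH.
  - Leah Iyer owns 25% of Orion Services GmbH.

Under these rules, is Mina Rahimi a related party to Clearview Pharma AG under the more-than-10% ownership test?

No

By spousal attribution (R1), Mina Rahimi is treated as also owning Leah Iyer's interest in Orion Services GmbH, giving 12% + 25% = 37%.
By spousal attribution (R1), Mina Rahimi is treated as owning Leah Iyer's 21% interest in Halcyon Holdings Ltd.
Chain via Orion Services GmbH → Slate Shipping BV (R2): 37% × 63% × 14% = 3.2634% of Clearview Pharma AG.
Chain via Halcyon Holdings Ltd → Ironwood Trust (R2): 21% × 26% × 19% = 1.0374% of Clearview Pharma AG.
Aggregating (R3): 3.2634% + 1.0374% = 4.3008%.
4.3008% does not exceed the 10% threshold, so Mina is not a related party to Clearview Pharma AG.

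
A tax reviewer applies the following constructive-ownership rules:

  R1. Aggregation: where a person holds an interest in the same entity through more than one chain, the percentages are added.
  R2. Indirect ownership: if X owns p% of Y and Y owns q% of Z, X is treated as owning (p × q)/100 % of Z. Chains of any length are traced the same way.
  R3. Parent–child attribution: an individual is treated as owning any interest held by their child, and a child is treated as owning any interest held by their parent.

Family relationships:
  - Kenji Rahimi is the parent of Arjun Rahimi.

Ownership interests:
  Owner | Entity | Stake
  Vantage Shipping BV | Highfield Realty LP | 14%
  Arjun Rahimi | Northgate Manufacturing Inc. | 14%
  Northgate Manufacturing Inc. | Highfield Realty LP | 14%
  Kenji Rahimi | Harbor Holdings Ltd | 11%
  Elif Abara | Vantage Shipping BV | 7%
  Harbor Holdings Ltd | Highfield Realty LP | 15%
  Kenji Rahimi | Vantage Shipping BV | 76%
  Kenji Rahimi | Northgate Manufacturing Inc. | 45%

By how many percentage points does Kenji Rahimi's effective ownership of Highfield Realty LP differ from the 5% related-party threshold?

15.55

By parent–child attribution (R3), Kenji Rahimi is treated as also owning Arjun Rahimi's interest in Northgate Manufacturing Inc, giving 45% + 14% = 59%.
Chain via Northgate Manufacturing Inc. (R2): 59% × 14% = 8.26% of Highfield Realty LP.
Chain via Harbor Holdings Ltd (R2): 11% × 15% = 1.65% of Highfield Realty LP.
Chain via Vantage Shipping BV (R2): 76% × 14% = 10.64% of Highfield Realty LP.
Aggregating (R1): 8.26% + 1.65% + 10.64% = 20.55%.
20.55% exceeds the 5% threshold by 15.55 percentage points.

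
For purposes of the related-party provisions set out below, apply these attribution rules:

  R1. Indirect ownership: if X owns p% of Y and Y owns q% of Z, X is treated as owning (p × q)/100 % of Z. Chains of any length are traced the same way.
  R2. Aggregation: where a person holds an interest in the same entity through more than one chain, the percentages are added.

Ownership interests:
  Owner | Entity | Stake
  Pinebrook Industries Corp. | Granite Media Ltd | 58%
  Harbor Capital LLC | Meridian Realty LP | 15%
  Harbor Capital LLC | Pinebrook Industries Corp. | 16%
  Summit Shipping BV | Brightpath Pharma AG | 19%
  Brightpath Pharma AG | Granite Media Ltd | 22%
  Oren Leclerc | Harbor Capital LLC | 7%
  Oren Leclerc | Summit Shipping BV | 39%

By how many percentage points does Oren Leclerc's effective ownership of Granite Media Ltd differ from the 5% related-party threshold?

Chain via Summit Shipping BV → Brightpath Pharma AG (R1): 39% × 19% × 22% = 1.6302% of Granite Media Ltd.
Chain via Harbor Capital LLC → Pinebrook Industries Corp. (R1): 7% × 16% × 58% = 0.6496% of Granite Media Ltd.
Aggregating (R2): 1.6302% + 0.6496% = 2.2798%.
2.2798% falls short of the 5% threshold by 2.7202 percentage points.

2.7202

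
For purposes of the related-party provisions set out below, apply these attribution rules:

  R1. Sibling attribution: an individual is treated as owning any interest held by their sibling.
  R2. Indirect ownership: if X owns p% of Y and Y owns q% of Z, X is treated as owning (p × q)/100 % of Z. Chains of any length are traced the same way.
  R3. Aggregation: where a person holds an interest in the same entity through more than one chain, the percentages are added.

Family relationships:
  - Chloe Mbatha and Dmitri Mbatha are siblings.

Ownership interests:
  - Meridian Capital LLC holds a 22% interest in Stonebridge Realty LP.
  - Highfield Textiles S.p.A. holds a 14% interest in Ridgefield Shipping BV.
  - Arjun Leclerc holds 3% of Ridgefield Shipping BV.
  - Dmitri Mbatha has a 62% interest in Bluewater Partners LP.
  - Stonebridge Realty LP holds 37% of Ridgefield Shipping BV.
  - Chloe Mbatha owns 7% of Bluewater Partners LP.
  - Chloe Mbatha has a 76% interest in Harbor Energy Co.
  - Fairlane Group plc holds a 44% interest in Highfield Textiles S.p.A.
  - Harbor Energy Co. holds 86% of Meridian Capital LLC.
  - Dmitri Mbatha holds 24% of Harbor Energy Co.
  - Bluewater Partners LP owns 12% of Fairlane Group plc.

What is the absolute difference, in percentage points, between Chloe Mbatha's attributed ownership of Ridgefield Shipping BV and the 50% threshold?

By sibling attribution (R1), Chloe Mbatha is treated as also owning Dmitri Mbatha's interest in Harbor Energy Co, giving 76% + 24% = 100%.
By sibling attribution (R1), Chloe Mbatha is treated as also owning Dmitri Mbatha's interest in Bluewater Partners LP, giving 7% + 62% = 69%.
Chain via Harbor Energy Co. → Meridian Capital LLC → Stonebridge Realty LP (R2): 100% × 86% × 22% × 37% = 7.0004% of Ridgefield Shipping BV.
Chain via Bluewater Partners LP → Fairlane Group plc → Highfield Textiles S.p.A. (R2): 69% × 12% × 44% × 14% = 0.510048% of Ridgefield Shipping BV.
Aggregating (R3): 7.0004% + 0.510048% = 7.510448%.
7.510448% falls short of the 50% threshold by 42.489552 percentage points.

42.489552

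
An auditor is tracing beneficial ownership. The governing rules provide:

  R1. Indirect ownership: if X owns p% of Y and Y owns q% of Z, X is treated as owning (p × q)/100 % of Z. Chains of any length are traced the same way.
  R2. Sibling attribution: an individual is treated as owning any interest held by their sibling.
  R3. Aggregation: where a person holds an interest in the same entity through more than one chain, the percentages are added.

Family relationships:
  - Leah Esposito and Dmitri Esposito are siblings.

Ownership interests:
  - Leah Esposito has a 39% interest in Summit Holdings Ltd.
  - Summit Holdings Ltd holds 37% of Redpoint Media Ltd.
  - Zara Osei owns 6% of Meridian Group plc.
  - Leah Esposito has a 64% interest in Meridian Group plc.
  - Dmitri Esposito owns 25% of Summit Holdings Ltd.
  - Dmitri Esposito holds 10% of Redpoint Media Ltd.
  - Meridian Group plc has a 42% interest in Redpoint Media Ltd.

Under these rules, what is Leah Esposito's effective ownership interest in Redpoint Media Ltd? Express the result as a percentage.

60.56%

By sibling attribution (R2), Leah Esposito is treated as also owning Dmitri Esposito's interest in Summit Holdings Ltd, giving 39% + 25% = 64%.
By sibling attribution (R2), Leah Esposito is treated as owning Dmitri Esposito's 10% interest in Redpoint Media Ltd.
Chain via Summit Holdings Ltd (R1): 64% × 37% = 23.68% of Redpoint Media Ltd.
Chain via Meridian Group plc (R1): 64% × 42% = 26.88% of Redpoint Media Ltd.
Direct interest in Redpoint Media Ltd: 10%.
Aggregating (R3): 23.68% + 26.88% + 10% = 60.56%.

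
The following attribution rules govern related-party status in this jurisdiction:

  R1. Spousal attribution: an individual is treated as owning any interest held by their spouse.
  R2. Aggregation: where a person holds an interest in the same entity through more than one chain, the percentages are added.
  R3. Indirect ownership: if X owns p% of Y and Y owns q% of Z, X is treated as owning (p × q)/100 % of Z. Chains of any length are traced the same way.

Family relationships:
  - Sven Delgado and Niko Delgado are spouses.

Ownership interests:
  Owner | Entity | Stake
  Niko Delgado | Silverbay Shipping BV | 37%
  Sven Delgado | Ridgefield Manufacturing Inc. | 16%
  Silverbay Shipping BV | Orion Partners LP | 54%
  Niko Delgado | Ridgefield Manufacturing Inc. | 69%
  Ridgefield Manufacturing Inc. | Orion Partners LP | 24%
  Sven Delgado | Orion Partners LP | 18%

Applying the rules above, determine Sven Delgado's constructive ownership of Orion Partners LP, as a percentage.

By spousal attribution (R1), Sven Delgado is treated as also owning Niko Delgado's interest in Ridgefield Manufacturing Inc, giving 16% + 69% = 85%.
By spousal attribution (R1), Sven Delgado is treated as owning Niko Delgado's 37% interest in Silverbay Shipping BV.
Chain via Ridgefield Manufacturing Inc. (R3): 85% × 24% = 20.4% of Orion Partners LP.
Direct interest in Orion Partners LP: 18%.
Chain via Silverbay Shipping BV (R3): 37% × 54% = 19.98% of Orion Partners LP.
Aggregating (R2): 20.4% + 18% + 19.98% = 58.38%.

58.38%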